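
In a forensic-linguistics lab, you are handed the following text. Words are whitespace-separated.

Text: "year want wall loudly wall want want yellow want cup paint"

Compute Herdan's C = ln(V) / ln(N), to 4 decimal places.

N = 11, V = 7.
ln(V) = 1.945910, ln(N) = 2.397895
C = 1.945910 / 2.397895 = 0.8115

0.8115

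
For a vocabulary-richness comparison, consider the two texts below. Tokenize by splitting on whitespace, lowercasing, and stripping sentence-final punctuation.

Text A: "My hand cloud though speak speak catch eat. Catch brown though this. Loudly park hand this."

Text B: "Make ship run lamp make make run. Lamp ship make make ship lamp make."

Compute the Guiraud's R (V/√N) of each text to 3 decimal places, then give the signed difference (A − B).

A: V=11, N=16, R=2.750
B: V=4, N=14, R=1.069
Difference = 2.750 − 1.069 = 1.681

1.681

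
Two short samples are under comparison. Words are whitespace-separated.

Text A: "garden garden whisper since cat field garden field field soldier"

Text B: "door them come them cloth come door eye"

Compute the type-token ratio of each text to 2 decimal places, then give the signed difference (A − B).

TTR(A) = 6/10 = 0.60
TTR(B) = 5/8 = 0.63
Difference = 0.60 − 0.63 = -0.03

-0.03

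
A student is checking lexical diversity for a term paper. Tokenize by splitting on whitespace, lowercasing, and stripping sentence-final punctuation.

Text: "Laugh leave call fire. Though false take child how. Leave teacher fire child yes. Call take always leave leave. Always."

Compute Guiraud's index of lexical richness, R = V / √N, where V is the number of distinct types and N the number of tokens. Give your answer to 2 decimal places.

2.68

N = 20, V = 12.
√N = 4.472136
R = 12 / 4.472136 = 2.68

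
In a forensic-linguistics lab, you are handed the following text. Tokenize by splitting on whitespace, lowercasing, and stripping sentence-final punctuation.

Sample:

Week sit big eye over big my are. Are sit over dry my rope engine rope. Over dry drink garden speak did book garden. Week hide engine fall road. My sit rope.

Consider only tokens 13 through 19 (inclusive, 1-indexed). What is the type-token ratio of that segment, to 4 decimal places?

0.8571

Segment tokens 13–19: my, rope, engine, rope, over, dry, drink
Segment N = 7, segment V = 6.
TTR = 6 / 7 = 0.8571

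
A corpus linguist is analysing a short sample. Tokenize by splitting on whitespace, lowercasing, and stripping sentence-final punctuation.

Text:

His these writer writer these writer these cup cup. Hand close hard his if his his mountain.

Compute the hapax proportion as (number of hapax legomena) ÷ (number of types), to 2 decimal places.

Frequencies: his:4, these:3, writer:3, cup:2, hand:1, close:1, hard:1, if:1, mountain:1
Hapax count = 5; type count = 9.
Ratio = 5 / 9 = 0.56

0.56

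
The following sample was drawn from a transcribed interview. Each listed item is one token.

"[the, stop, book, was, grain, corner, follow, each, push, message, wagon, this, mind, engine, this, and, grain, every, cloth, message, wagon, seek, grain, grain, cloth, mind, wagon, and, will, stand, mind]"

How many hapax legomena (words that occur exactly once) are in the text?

Frequencies: grain:4, wagon:3, mind:3, message:2, this:2, and:2, cloth:2, the:1, stop:1, book:1, was:1, corner:1, follow:1, each:1, push:1, engine:1, every:1, seek:1, will:1, stand:1
Hapax (freq=1): book, corner, each, engine, every, follow, push, seek, stand, stop, the, was, will

13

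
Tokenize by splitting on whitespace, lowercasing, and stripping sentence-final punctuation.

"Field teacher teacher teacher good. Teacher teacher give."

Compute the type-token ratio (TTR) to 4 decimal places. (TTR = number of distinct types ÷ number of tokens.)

N = 8 tokens, V = 4 types.
TTR = V / N = 4 / 8 = 0.5000

0.5000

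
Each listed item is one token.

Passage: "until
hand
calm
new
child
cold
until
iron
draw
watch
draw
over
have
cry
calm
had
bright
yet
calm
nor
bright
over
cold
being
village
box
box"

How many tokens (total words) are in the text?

27

Tokens: until, hand, calm, new, child, cold, until, iron, draw, watch, draw, over, have, cry, calm, had, bright, yet, calm, nor, bright, over, cold, being, village, box, box
N = 27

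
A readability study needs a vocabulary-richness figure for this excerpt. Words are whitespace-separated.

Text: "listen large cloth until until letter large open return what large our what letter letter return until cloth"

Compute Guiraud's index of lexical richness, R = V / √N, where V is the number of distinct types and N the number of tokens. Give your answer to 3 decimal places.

2.121

N = 18, V = 9.
√N = 4.242641
R = 9 / 4.242641 = 2.121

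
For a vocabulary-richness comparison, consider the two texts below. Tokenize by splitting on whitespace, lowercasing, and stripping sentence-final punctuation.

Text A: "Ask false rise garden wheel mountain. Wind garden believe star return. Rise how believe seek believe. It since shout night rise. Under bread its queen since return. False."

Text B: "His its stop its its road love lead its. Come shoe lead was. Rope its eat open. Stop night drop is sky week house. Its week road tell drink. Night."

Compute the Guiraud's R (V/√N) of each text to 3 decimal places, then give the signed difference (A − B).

0.129

A: V=20, N=28, R=3.780
B: V=20, N=30, R=3.651
Difference = 3.780 − 3.651 = 0.129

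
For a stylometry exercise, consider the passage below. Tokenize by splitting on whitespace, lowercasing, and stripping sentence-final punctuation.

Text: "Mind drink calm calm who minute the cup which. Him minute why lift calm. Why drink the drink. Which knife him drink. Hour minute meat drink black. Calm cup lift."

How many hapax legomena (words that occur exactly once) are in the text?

6

Frequencies: drink:5, calm:4, minute:3, the:2, cup:2, which:2, him:2, why:2, lift:2, mind:1, who:1, knife:1, hour:1, meat:1, black:1
Hapax (freq=1): black, hour, knife, meat, mind, who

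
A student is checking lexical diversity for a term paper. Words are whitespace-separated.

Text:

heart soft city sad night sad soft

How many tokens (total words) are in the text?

7

Tokens: heart, soft, city, sad, night, sad, soft
N = 7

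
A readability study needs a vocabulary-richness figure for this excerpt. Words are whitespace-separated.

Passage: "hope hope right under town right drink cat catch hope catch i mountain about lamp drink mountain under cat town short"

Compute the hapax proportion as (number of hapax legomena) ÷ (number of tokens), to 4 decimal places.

Frequencies: hope:3, right:2, under:2, town:2, drink:2, cat:2, catch:2, mountain:2, i:1, about:1, lamp:1, short:1
Hapax count = 4; token count = 21.
Ratio = 4 / 21 = 0.1905

0.1905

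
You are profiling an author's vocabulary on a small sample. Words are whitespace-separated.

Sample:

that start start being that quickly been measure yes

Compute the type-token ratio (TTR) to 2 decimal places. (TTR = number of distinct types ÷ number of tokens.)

N = 9 tokens, V = 7 types.
TTR = V / N = 7 / 9 = 0.78

0.78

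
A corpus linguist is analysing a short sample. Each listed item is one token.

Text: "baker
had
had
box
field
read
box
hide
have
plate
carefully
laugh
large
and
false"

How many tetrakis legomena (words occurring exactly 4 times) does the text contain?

0

Frequencies: had:2, box:2, baker:1, field:1, read:1, hide:1, have:1, plate:1, carefully:1, laugh:1, large:1, and:1, false:1
Words with frequency 4: (none)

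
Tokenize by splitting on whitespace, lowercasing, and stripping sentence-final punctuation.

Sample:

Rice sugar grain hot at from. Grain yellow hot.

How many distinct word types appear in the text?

Distinct types: {at, from, grain, hot, rice, sugar, yellow}
V = 7

7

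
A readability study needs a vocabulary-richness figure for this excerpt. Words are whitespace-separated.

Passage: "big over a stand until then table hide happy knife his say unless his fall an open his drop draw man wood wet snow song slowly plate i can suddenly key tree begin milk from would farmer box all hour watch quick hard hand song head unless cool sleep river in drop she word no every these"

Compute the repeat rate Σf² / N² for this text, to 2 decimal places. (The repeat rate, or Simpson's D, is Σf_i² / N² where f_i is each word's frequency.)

0.02

Frequencies: his:3, unless:2, drop:2, song:2, big:1, over:1, a:1, stand:1, until:1, then:1, table:1, hide:1, happy:1, knife:1, say:1, fall:1, an:1, open:1, draw:1, man:1, … (32 more, each freq 1)
Σf² = 69; N² = 3249
Repeat rate = 69 / 3249 = 0.02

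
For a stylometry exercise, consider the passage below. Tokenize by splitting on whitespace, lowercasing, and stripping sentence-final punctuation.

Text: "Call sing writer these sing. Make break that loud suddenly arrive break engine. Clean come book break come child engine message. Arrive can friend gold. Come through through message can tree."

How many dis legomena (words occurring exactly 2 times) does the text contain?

Frequencies: break:3, come:3, sing:2, arrive:2, engine:2, message:2, can:2, through:2, call:1, writer:1, these:1, make:1, that:1, loud:1, suddenly:1, clean:1, book:1, child:1, friend:1, gold:1, … (1 more, each freq 1)
Words with frequency 2: arrive, can, engine, message, sing, through

6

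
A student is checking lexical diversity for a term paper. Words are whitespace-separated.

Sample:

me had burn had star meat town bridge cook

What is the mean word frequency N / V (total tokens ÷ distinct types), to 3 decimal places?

N = 9 tokens, V = 8 types.
Mean frequency = N / V = 9 / 8 = 1.125

1.125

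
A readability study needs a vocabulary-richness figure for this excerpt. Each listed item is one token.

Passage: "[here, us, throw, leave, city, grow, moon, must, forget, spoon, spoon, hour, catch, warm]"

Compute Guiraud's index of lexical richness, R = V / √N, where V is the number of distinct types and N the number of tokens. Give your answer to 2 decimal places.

N = 14, V = 13.
√N = 3.741657
R = 13 / 3.741657 = 3.47

3.47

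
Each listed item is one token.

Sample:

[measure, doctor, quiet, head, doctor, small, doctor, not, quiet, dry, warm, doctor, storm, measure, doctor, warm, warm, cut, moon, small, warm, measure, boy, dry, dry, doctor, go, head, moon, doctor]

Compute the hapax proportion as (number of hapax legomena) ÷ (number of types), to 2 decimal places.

0.38

Frequencies: doctor:7, warm:4, measure:3, dry:3, quiet:2, head:2, small:2, moon:2, not:1, storm:1, cut:1, boy:1, go:1
Hapax count = 5; type count = 13.
Ratio = 5 / 13 = 0.38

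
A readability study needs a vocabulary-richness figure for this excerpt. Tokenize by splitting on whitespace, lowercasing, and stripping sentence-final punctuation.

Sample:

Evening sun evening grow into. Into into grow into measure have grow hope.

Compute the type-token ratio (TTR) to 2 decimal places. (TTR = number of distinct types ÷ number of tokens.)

N = 13 tokens, V = 7 types.
TTR = V / N = 7 / 13 = 0.54

0.54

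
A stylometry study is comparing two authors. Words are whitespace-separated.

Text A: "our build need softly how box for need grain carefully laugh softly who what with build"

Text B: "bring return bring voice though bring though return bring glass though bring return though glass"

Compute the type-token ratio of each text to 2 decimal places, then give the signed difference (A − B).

0.48

TTR(A) = 13/16 = 0.81
TTR(B) = 5/15 = 0.33
Difference = 0.81 − 0.33 = 0.48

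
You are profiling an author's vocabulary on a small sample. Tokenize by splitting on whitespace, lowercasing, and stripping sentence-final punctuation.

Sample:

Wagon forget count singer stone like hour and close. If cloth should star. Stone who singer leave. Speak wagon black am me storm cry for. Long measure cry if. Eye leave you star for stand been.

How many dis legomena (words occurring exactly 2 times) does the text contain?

8

Frequencies: wagon:2, singer:2, stone:2, if:2, star:2, leave:2, cry:2, for:2, forget:1, count:1, like:1, hour:1, and:1, close:1, cloth:1, should:1, who:1, speak:1, black:1, am:1, … (8 more, each freq 1)
Words with frequency 2: cry, for, if, leave, singer, star, stone, wagon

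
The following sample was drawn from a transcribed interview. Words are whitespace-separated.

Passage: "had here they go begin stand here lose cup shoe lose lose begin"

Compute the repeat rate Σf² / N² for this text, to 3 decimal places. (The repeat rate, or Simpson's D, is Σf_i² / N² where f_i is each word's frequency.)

0.136

Frequencies: lose:3, here:2, begin:2, had:1, they:1, go:1, stand:1, cup:1, shoe:1
Σf² = 23; N² = 169
Repeat rate = 23 / 169 = 0.136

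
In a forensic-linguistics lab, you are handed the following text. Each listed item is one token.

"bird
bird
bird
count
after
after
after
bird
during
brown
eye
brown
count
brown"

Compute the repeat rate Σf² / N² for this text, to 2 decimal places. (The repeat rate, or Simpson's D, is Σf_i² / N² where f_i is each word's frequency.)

Frequencies: bird:4, after:3, brown:3, count:2, during:1, eye:1
Σf² = 40; N² = 196
Repeat rate = 40 / 196 = 0.20

0.20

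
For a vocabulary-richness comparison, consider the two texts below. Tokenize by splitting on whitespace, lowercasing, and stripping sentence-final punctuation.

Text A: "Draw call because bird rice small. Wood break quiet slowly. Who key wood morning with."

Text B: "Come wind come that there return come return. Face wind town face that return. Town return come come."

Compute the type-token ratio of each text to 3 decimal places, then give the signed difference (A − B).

TTR(A) = 14/15 = 0.933
TTR(B) = 7/18 = 0.389
Difference = 0.933 − 0.389 = 0.544

0.544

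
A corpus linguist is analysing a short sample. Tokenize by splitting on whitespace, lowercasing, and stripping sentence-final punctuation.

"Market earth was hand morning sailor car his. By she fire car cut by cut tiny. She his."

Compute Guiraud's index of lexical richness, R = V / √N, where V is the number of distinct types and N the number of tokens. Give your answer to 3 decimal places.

N = 18, V = 13.
√N = 4.242641
R = 13 / 4.242641 = 3.064

3.064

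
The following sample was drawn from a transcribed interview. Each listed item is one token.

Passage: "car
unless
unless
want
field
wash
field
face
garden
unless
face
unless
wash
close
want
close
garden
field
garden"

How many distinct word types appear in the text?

Distinct types: {car, close, face, field, garden, unless, want, wash}
V = 8

8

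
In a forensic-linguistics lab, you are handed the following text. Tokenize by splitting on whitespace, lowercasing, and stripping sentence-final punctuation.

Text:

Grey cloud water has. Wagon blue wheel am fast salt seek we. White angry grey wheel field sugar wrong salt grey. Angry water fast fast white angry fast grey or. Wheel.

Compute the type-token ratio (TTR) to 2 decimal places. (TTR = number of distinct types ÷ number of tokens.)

N = 31 tokens, V = 18 types.
TTR = V / N = 18 / 31 = 0.58

0.58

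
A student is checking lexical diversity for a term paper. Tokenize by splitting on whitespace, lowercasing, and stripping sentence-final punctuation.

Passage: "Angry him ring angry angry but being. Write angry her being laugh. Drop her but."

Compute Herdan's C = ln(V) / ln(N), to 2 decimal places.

N = 15, V = 9.
ln(V) = 2.197225, ln(N) = 2.708050
C = 2.197225 / 2.708050 = 0.81

0.81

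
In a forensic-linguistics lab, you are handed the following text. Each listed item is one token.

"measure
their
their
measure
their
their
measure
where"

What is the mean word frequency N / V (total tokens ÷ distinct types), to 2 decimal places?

N = 8 tokens, V = 3 types.
Mean frequency = N / V = 8 / 3 = 2.67

2.67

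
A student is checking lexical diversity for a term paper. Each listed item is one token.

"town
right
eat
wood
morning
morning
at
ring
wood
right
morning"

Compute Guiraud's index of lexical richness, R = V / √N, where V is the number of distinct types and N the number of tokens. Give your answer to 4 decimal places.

N = 11, V = 7.
√N = 3.316625
R = 7 / 3.316625 = 2.1106

2.1106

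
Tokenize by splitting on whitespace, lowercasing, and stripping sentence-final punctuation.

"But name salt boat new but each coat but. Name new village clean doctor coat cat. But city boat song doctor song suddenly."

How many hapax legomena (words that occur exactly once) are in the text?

Frequencies: but:4, name:2, boat:2, new:2, coat:2, doctor:2, song:2, salt:1, each:1, village:1, clean:1, cat:1, city:1, suddenly:1
Hapax (freq=1): cat, city, clean, each, salt, suddenly, village

7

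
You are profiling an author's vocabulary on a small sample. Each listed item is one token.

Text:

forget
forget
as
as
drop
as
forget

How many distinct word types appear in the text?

3

Distinct types: {as, drop, forget}
V = 3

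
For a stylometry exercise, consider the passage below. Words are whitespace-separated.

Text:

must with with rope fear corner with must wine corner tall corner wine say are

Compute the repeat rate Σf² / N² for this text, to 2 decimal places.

Frequencies: with:3, corner:3, must:2, wine:2, rope:1, fear:1, tall:1, say:1, are:1
Σf² = 31; N² = 225
Repeat rate = 31 / 225 = 0.14

0.14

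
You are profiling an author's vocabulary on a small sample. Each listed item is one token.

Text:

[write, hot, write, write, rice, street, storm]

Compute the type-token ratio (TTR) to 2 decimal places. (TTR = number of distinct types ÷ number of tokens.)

N = 7 tokens, V = 5 types.
TTR = V / N = 5 / 7 = 0.71

0.71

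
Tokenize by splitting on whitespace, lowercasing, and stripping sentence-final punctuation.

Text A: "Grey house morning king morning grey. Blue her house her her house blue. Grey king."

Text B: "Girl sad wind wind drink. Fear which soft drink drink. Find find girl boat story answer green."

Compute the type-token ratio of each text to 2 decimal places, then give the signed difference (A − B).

-0.31

TTR(A) = 6/15 = 0.40
TTR(B) = 12/17 = 0.71
Difference = 0.40 − 0.71 = -0.31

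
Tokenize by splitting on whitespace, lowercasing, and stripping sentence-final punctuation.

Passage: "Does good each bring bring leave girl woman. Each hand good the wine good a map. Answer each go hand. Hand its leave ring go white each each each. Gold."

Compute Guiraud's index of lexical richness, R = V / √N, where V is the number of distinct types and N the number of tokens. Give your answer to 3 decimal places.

3.286

N = 30, V = 18.
√N = 5.477226
R = 18 / 5.477226 = 3.286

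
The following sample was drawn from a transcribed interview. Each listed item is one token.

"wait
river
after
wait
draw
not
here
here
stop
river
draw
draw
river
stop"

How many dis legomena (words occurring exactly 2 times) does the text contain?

3

Frequencies: river:3, draw:3, wait:2, here:2, stop:2, after:1, not:1
Words with frequency 2: here, stop, wait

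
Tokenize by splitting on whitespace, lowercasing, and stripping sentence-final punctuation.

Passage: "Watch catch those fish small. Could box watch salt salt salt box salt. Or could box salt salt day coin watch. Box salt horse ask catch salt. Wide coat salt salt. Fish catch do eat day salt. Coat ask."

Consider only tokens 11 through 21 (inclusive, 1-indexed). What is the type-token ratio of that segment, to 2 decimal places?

Segment tokens 11–21: salt, box, salt, or, could, box, salt, salt, day, coin, watch
Segment N = 11, segment V = 7.
TTR = 7 / 11 = 0.64

0.64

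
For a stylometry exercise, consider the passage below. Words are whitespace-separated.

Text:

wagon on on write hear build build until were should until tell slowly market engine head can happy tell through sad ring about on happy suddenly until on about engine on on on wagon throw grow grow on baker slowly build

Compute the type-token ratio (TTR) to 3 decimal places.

N = 41 tokens, V = 23 types.
TTR = V / N = 23 / 41 = 0.561

0.561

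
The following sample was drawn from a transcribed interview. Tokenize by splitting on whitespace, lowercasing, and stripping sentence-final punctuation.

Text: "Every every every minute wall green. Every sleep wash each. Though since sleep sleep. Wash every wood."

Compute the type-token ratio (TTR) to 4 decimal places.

N = 17 tokens, V = 10 types.
TTR = V / N = 10 / 17 = 0.5882

0.5882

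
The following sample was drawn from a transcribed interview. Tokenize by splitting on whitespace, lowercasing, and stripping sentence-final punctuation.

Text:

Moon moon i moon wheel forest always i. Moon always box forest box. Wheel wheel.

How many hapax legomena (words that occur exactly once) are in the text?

0

Frequencies: moon:4, wheel:3, i:2, forest:2, always:2, box:2
Hapax (freq=1): (none)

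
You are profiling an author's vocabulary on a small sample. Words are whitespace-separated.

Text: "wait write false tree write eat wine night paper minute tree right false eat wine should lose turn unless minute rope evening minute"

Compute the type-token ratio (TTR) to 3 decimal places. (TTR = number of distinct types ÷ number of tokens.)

N = 23 tokens, V = 16 types.
TTR = V / N = 16 / 23 = 0.696

0.696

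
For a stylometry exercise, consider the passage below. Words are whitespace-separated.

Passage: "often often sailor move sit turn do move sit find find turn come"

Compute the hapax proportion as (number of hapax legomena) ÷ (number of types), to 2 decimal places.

0.38

Frequencies: often:2, move:2, sit:2, turn:2, find:2, sailor:1, do:1, come:1
Hapax count = 3; type count = 8.
Ratio = 3 / 8 = 0.38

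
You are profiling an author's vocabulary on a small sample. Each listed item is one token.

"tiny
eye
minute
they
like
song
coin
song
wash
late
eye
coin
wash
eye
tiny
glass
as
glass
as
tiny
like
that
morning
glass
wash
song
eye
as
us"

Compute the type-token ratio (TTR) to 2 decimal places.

N = 29 tokens, V = 14 types.
TTR = V / N = 14 / 29 = 0.48

0.48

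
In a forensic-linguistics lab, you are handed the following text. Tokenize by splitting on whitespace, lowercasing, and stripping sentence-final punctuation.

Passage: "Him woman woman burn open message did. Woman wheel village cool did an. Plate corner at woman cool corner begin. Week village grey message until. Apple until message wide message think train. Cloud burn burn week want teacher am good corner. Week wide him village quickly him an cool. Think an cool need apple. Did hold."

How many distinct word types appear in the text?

29

Distinct types: {am, an, apple, at, begin, burn, cloud, cool, corner, did, good, grey, him, hold, message, need, open, plate, quickly, teacher, think, train, until, village, want, week, wheel, wide, woman}
V = 29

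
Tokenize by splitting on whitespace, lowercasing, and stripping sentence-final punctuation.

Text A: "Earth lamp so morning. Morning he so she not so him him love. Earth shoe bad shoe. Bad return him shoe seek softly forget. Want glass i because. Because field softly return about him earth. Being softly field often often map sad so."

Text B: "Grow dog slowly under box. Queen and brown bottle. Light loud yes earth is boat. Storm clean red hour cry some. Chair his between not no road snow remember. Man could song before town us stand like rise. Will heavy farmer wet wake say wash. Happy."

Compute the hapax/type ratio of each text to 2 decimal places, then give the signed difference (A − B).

-0.44

A: hapax=14, V=25, ratio=0.56
B: hapax=46, V=46, ratio=1.00
Difference = 0.56 − 1.00 = -0.44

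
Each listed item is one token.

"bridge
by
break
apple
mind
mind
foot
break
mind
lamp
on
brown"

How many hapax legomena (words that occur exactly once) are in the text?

7

Frequencies: mind:3, break:2, bridge:1, by:1, apple:1, foot:1, lamp:1, on:1, brown:1
Hapax (freq=1): apple, bridge, brown, by, foot, lamp, on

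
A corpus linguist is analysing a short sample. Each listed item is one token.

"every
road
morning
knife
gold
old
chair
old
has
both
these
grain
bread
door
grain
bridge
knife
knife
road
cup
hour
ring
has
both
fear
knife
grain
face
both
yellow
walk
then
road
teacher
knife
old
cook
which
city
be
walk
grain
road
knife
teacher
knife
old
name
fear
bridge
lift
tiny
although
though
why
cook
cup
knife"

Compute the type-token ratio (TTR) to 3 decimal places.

0.569

N = 58 tokens, V = 33 types.
TTR = V / N = 33 / 58 = 0.569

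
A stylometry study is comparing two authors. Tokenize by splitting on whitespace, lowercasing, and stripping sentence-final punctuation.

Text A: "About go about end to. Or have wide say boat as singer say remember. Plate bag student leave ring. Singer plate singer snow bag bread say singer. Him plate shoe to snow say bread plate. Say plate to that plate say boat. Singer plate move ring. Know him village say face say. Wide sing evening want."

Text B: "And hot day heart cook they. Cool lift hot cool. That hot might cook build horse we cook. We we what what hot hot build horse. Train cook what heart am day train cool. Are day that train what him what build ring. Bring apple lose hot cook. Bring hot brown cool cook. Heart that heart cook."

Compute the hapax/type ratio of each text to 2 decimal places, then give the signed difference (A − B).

0.11

A: hapax=17, V=29, ratio=0.59
B: hapax=11, V=23, ratio=0.48
Difference = 0.59 − 0.48 = 0.11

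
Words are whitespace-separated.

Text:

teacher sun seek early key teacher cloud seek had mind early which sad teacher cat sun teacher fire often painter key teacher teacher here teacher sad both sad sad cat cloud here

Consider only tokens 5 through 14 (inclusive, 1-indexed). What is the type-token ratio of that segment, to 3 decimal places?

Segment tokens 5–14: key, teacher, cloud, seek, had, mind, early, which, sad, teacher
Segment N = 10, segment V = 9.
TTR = 9 / 10 = 0.900

0.900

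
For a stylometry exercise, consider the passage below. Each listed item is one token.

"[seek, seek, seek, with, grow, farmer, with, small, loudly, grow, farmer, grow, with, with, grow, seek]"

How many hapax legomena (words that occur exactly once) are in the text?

Frequencies: seek:4, with:4, grow:4, farmer:2, small:1, loudly:1
Hapax (freq=1): loudly, small

2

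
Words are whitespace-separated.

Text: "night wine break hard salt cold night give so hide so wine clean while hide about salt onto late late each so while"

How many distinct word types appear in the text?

15

Distinct types: {about, break, clean, cold, each, give, hard, hide, late, night, onto, salt, so, while, wine}
V = 15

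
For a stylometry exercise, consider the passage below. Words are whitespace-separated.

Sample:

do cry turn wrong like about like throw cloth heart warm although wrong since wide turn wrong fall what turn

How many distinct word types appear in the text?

15

Distinct types: {about, although, cloth, cry, do, fall, heart, like, since, throw, turn, warm, what, wide, wrong}
V = 15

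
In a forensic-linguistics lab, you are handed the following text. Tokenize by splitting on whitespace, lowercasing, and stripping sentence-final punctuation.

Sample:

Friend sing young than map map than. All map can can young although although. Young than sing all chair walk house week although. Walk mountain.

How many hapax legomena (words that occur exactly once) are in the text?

Frequencies: young:3, than:3, map:3, although:3, sing:2, all:2, can:2, walk:2, friend:1, chair:1, house:1, week:1, mountain:1
Hapax (freq=1): chair, friend, house, mountain, week

5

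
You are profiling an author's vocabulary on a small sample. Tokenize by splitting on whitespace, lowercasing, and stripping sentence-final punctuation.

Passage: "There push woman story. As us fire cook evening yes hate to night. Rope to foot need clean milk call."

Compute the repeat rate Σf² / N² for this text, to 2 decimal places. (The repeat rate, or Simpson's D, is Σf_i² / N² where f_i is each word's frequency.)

0.06

Frequencies: to:2, there:1, push:1, woman:1, story:1, as:1, us:1, fire:1, cook:1, evening:1, yes:1, hate:1, night:1, rope:1, foot:1, need:1, clean:1, milk:1, call:1
Σf² = 22; N² = 400
Repeat rate = 22 / 400 = 0.06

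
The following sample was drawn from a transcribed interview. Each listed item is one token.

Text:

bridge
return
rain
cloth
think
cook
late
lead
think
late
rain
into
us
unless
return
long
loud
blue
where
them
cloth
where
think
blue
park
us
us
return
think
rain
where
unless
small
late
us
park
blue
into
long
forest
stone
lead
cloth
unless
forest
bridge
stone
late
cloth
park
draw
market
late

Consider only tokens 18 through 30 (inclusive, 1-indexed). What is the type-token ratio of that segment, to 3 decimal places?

Segment tokens 18–30: blue, where, them, cloth, where, think, blue, park, us, us, return, think, rain
Segment N = 13, segment V = 9.
TTR = 9 / 13 = 0.692

0.692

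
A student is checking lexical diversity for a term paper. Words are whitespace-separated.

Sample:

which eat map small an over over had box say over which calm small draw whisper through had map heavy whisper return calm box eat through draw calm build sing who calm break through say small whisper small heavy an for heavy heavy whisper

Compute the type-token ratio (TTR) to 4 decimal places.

0.4545

N = 44 tokens, V = 20 types.
TTR = V / N = 20 / 44 = 0.4545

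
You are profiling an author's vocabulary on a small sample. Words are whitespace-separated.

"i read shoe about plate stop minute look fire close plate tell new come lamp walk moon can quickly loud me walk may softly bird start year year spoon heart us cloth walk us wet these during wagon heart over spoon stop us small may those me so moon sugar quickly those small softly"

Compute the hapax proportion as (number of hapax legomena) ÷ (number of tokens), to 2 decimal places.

Frequencies: walk:3, us:3, plate:2, stop:2, moon:2, quickly:2, me:2, may:2, softly:2, year:2, spoon:2, heart:2, small:2, those:2, i:1, read:1, shoe:1, about:1, minute:1, look:1, … (18 more, each freq 1)
Hapax count = 24; token count = 54.
Ratio = 24 / 54 = 0.44

0.44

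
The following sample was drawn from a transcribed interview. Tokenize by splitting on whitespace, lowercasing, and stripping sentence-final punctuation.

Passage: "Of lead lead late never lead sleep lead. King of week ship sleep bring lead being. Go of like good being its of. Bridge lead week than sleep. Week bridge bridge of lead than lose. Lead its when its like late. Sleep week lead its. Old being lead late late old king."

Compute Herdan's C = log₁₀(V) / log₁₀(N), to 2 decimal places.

N = 52, V = 19.
log₁₀(V) = 1.278754, log₁₀(N) = 1.716003
C = 1.278754 / 1.716003 = 0.75

0.75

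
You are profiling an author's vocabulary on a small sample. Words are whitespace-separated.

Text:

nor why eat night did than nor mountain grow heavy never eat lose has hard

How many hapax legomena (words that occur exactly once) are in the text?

Frequencies: nor:2, eat:2, why:1, night:1, did:1, than:1, mountain:1, grow:1, heavy:1, never:1, lose:1, has:1, hard:1
Hapax (freq=1): did, grow, hard, has, heavy, lose, mountain, never, night, than, why

11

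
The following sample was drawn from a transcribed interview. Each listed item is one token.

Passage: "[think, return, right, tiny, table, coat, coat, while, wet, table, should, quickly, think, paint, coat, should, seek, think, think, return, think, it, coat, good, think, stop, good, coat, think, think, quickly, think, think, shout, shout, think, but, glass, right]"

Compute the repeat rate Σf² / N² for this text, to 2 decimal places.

Frequencies: think:11, coat:5, return:2, right:2, table:2, should:2, quickly:2, good:2, shout:2, tiny:1, while:1, wet:1, paint:1, seek:1, it:1, stop:1, but:1, glass:1
Σf² = 183; N² = 1521
Repeat rate = 183 / 1521 = 0.12

0.12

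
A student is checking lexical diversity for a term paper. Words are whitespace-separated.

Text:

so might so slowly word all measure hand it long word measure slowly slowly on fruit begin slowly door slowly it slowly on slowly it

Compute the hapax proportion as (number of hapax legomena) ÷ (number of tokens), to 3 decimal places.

Frequencies: slowly:7, it:3, so:2, word:2, measure:2, on:2, might:1, all:1, hand:1, long:1, fruit:1, begin:1, door:1
Hapax count = 7; token count = 25.
Ratio = 7 / 25 = 0.280

0.280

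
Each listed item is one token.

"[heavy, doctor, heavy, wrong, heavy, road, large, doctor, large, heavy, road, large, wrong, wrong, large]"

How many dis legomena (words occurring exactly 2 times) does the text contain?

Frequencies: heavy:4, large:4, wrong:3, doctor:2, road:2
Words with frequency 2: doctor, road

2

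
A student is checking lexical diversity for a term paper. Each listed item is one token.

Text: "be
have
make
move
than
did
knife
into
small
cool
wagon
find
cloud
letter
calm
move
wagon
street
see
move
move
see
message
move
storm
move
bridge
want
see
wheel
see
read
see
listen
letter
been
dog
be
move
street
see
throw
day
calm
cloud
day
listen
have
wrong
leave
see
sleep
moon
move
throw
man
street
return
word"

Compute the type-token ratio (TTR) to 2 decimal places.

N = 59 tokens, V = 35 types.
TTR = V / N = 35 / 59 = 0.59

0.59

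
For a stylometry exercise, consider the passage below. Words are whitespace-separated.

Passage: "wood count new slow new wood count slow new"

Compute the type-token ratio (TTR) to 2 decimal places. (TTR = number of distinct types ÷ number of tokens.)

0.44

N = 9 tokens, V = 4 types.
TTR = V / N = 4 / 9 = 0.44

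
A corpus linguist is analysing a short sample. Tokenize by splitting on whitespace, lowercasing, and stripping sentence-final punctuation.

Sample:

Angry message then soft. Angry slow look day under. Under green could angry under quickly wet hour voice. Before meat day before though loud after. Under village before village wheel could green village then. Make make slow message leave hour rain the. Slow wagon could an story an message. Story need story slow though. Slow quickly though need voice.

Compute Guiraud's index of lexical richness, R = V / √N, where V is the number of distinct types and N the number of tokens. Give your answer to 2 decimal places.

3.78

N = 59, V = 29.
√N = 7.681146
R = 29 / 7.681146 = 3.78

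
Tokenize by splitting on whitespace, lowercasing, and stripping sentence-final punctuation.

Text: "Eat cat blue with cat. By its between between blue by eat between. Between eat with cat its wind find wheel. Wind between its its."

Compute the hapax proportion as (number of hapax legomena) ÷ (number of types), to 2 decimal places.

0.20

Frequencies: between:5, its:4, eat:3, cat:3, blue:2, with:2, by:2, wind:2, find:1, wheel:1
Hapax count = 2; type count = 10.
Ratio = 2 / 10 = 0.20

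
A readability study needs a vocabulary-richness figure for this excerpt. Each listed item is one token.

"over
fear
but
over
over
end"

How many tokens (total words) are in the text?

6

Tokens: over, fear, but, over, over, end
N = 6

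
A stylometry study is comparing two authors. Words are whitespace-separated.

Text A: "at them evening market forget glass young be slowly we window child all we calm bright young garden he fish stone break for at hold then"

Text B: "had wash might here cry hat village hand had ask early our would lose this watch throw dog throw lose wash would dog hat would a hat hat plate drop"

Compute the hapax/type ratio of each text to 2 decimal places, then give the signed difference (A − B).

0.22

A: hapax=20, V=23, ratio=0.87
B: hapax=13, V=20, ratio=0.65
Difference = 0.87 − 0.65 = 0.22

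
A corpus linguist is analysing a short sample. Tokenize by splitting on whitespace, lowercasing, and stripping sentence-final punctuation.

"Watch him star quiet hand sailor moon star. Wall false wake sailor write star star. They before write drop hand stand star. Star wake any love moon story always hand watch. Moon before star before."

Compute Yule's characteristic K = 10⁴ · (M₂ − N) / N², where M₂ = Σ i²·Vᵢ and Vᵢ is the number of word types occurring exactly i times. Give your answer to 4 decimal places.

Frequencies: star:7, hand:3, moon:3, before:3, watch:2, sailor:2, wake:2, write:2, him:1, quiet:1, wall:1, false:1, they:1, drop:1, stand:1, any:1, love:1, story:1, always:1
N = 35. Frequency spectrum: V_1=11, V_2=4, V_3=3, V_7=1
M₂ = 1²·11 + 2²·4 + 3²·3 + 7²·1 = 103
K = 10000 × (103 − 35) / 35² = 555.1020

555.1020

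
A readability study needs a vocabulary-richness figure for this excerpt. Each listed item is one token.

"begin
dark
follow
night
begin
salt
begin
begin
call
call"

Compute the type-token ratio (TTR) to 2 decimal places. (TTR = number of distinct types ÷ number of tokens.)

N = 10 tokens, V = 6 types.
TTR = V / N = 6 / 10 = 0.60

0.60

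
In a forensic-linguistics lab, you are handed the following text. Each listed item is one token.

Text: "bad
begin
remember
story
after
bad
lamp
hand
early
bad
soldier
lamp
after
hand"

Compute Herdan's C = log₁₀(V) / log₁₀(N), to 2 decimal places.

0.83

N = 14, V = 9.
log₁₀(V) = 0.954243, log₁₀(N) = 1.146128
C = 0.954243 / 1.146128 = 0.83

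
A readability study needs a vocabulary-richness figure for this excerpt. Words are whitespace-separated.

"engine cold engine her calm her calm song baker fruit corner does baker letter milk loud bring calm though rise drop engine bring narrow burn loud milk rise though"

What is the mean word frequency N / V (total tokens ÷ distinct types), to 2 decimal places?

1.61

N = 29 tokens, V = 18 types.
Mean frequency = N / V = 29 / 18 = 1.61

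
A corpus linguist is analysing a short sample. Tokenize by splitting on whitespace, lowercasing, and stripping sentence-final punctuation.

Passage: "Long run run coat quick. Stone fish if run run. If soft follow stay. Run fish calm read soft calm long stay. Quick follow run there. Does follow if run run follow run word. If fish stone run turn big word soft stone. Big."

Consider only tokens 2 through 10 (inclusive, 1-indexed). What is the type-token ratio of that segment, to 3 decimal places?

Segment tokens 2–10: run, run, coat, quick, stone, fish, if, run, run
Segment N = 9, segment V = 6.
TTR = 6 / 9 = 0.667

0.667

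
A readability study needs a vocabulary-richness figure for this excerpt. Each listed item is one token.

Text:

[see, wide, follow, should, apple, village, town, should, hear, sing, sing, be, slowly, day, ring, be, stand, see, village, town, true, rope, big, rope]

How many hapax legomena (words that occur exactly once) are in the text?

Frequencies: see:2, should:2, village:2, town:2, sing:2, be:2, rope:2, wide:1, follow:1, apple:1, hear:1, slowly:1, day:1, ring:1, stand:1, true:1, big:1
Hapax (freq=1): apple, big, day, follow, hear, ring, slowly, stand, true, wide

10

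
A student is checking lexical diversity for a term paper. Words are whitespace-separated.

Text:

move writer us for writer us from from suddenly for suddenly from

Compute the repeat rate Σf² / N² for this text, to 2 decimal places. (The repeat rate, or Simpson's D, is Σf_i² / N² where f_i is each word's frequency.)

Frequencies: from:3, writer:2, us:2, for:2, suddenly:2, move:1
Σf² = 26; N² = 144
Repeat rate = 26 / 144 = 0.18

0.18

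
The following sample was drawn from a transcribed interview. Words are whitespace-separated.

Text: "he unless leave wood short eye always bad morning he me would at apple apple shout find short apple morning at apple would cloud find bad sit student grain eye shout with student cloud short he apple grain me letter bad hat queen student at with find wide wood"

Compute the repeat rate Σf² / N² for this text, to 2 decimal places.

0.05

Frequencies: apple:5, he:3, short:3, bad:3, at:3, find:3, student:3, wood:2, eye:2, morning:2, me:2, would:2, shout:2, cloud:2, grain:2, with:2, unless:1, leave:1, always:1, sit:1, … (4 more, each freq 1)
Σf² = 123; N² = 2401
Repeat rate = 123 / 2401 = 0.05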